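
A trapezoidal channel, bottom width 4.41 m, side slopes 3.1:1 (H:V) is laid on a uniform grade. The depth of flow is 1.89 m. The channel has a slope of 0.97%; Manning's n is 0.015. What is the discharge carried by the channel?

With bottom width b = 4.41 m and side slope z = 3.1: A = (b + zy)y = (4.41 + 3.1×1.89)×1.89 = 19.41 m²; P = b + 2y√(1+z²) = 4.41 + 2×1.89×3.257 = 16.72 m.
Hydraulic radius R = A/P = 19.41/16.72 = 1.161 m.
Manning's equation: Q = (1/n) A R^(2/3) S^(1/2) = (1/0.015) × 19.41 × 1.161^(2/3) × 0.0097^(1/2) = 141 m³/s.

Q = 141 m³/s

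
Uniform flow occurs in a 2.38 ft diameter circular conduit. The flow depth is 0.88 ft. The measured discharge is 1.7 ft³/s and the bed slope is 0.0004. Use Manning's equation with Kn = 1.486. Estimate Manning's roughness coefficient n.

For a circular section of diameter D = 2.38 ft at depth y = 0.88 ft, the central angle is θ = 2 arccos(1 − 2y/D) = 2.615 rad. Then A = (D²/8)(θ − sin θ) = 1.495 ft² and P = Dθ/2 = 3.111 ft.
Hydraulic radius R = A/P = 1.495/3.111 = 0.4805 ft.
Rearranging Manning's equation: n = (1.486/Q) A R^(2/3) S^(1/2) = (1.486/1.7) × 1.495 × 0.4805^(2/3) × √0.0004 = 0.016.

n = 0.016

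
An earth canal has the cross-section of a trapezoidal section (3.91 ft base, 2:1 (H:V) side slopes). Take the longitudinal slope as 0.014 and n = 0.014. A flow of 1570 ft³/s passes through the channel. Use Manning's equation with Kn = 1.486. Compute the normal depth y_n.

y_n = 4.87 ft

Manning's equation rearranged: A R^(2/3) = nQ / (1.486·√S) = 0.014 × 1570 / (1.486 × √0.014) = 125.
At y = 5.87 ft: A R^(2/3) = 193 — over.
At y = 4.1 ft: A R^(2/3) = 84.8 — short.
At y = 4.87 ft: A R^(2/3) = 125.3 — ≈ 125.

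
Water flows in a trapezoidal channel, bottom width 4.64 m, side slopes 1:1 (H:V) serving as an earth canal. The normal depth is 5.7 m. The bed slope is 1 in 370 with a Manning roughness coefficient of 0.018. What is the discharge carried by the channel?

With bottom width b = 4.64 m and side slope z = 1: A = (b + zy)y = (4.64 + 1×5.7)×5.7 = 58.94 m²; P = b + 2y√(1+z²) = 4.64 + 2×5.7×1.414 = 20.76 m.
Hydraulic radius R = A/P = 58.94/20.76 = 2.839 m.
Manning's equation: Q = (1/n) A R^(2/3) S^(1/2) = (1/0.018) × 58.94 × 2.839^(2/3) × 0.002703^(1/2) = 341 m³/s.

Q = 341 m³/s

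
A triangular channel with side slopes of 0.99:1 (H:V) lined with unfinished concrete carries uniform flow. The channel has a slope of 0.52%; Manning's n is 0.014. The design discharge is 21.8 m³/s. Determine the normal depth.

y_n = 2.24 m

Manning's equation rearranged: A R^(2/3) = nQ / (1·√S) = 0.014 × 21.8 / (√0.0052) = 4.232.
At y = 2.44 m: A R^(2/3) = 5.323 — high.
At y = 1.95 m: A R^(2/3) = 2.928 — low.
At y = 2.24 m: A R^(2/3) = 4.238 — ≈ 4.232.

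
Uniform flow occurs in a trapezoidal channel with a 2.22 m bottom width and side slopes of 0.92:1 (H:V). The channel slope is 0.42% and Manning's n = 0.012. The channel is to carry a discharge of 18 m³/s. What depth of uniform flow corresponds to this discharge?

y_n = 1.22 m

Manning's equation rearranged: A R^(2/3) = nQ / (1·√S) = 0.012 × 18 / (√0.0042) = 3.333.
At y = 1.49 m: A R^(2/3) = 4.814 — over.
At y = 1.05 m: A R^(2/3) = 2.534 — short.
At y = 1.22 m: A R^(2/3) = 3.326 — close enough.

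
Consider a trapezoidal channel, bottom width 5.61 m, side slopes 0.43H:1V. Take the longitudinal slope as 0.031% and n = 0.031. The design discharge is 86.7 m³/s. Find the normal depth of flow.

Manning's equation rearranged: A R^(2/3) = nQ / (1·√S) = 0.031 × 86.7 / (√0.00031) = 152.7.
At y = 6.69 m: A R^(2/3) = 113.2 — short.
At y = 9.94 m: A R^(2/3) = 231 — over.
At y = 7.92 m: A R^(2/3) = 152.6 — ≈ 152.7.

y_n = 7.92 m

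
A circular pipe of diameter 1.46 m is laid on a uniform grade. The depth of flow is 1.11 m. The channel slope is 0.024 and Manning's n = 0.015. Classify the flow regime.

supercritical

For a circular section of diameter D = 1.46 m at depth y = 1.11 m, the central angle is θ = 2 arccos(1 − 2y/D) = 4.237 rad. Then A = (D²/8)(θ − sin θ) = 1.366 m² and P = Dθ/2 = 3.093 m.
Hydraulic radius R = A/P = 1.366/3.093 = 0.4416 m.
V = (1/n) R^(2/3) √S = (1/0.015) × 0.4416^(2/3) × √0.024 = 5.989 m/s. Hydraulic depth D_h = A/T = 1.366/1.247 = 1.096 m.
Froude number Fr = V/√(g·D_h) = 5.989/√(9.81×1.096) = 1.83, which is greater than 1, so the flow is supercritical.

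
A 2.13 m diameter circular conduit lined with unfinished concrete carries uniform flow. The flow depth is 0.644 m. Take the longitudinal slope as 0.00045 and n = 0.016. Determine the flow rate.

Q = 0.617 m³/s

For a circular section of diameter D = 2.13 m at depth y = 0.644 m, the central angle is θ = 2 arccos(1 − 2y/D) = 2.329 rad. Then A = (D²/8)(θ − sin θ) = 0.9088 m² and P = Dθ/2 = 2.48 m.
Hydraulic radius R = A/P = 0.9088/2.48 = 0.3664 m.
Manning's equation: Q = (1/n) A R^(2/3) S^(1/2) = (1/0.016) × 0.9088 × 0.3664^(2/3) × 0.00045^(1/2) = 0.617 m³/s.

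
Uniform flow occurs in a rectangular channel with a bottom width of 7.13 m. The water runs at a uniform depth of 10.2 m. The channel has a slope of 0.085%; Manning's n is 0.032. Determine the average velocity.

Flow area A = b·y = 7.13 × 10.2 = 72.73 m². Wetted perimeter P = b + 2y = 7.13 + 2×10.2 = 27.53 m.
Hydraulic radius R = A/P = 72.73/27.53 = 2.642 m.
From Manning's equation, V = (1/n) R^(2/3) S^(1/2) = (1/0.032) × 2.642^(2/3) × 0.00085^(1/2) = 1.74 m/s.

V = 1.74 m/s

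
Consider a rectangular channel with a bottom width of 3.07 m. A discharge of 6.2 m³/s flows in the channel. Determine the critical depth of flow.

For a rectangular channel, critical depth y_c = (q²/g)^(1/3) where q = Q/b = 6.2/3.07 = 2.02 m²/s.
So y_c = (2.02²/9.81)^(1/3) = 0.746 m.

y_c = 0.746 m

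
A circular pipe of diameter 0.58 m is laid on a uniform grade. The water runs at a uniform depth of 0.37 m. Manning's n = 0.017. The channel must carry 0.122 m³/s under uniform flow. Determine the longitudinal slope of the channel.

S = 0.00149

For a circular section of diameter D = 0.58 m at depth y = 0.37 m, the central angle is θ = 2 arccos(1 − 2y/D) = 3.701 rad. Then A = (D²/8)(θ − sin θ) = 0.1779 m² and P = Dθ/2 = 1.073 m.
Hydraulic radius R = A/P = 0.1779/1.073 = 0.1658 m.
From Manning's equation, S = [nQ / (1 A R^(2/3))]² = [0.017 × 0.122 / (1 × 0.1779 × 0.1658^(2/3))]² = 0.00149.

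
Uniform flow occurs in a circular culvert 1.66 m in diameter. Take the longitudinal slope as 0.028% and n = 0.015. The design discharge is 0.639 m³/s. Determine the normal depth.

y_n = 0.806 m

Manning's equation rearranged: A R^(2/3) = nQ / (1·√S) = 0.015 × 0.639 / (√0.00028) = 0.5728.
Trying y = 0.659 m: A R^(2/3) = 0.4002 — short.
Trying y = 0.806 m: A R^(2/3) = 0.5726 — close enough.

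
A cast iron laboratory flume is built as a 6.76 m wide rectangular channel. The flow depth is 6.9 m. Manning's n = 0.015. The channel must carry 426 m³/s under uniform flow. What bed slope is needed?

Flow area A = b·y = 6.76 × 6.9 = 46.64 m². Wetted perimeter P = b + 2y = 6.76 + 2×6.9 = 20.56 m.
Hydraulic radius R = A/P = 46.64/20.56 = 2.269 m.
From Manning's equation, S = [nQ / (1 A R^(2/3))]² = [0.015 × 426 / (1 × 46.64 × 2.269^(2/3))]² = 0.0063.

S = 0.0063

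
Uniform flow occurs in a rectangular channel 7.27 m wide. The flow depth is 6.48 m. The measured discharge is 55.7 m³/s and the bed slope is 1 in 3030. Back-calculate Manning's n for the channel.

n = 0.027

Flow area A = b·y = 7.27 × 6.48 = 47.11 m². Wetted perimeter P = b + 2y = 7.27 + 2×6.48 = 20.23 m.
Hydraulic radius R = A/P = 47.11/20.23 = 2.329 m.
Rearranging Manning's equation: n = (1/Q) A R^(2/3) S^(1/2) = (1/55.7) × 47.11 × 2.329^(2/3) × √0.00033 = 0.027.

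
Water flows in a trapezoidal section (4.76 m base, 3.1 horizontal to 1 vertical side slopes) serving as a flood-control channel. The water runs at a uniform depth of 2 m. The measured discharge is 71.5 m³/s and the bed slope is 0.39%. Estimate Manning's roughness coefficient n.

With bottom width b = 4.76 m and side slope z = 3.1: A = (b + zy)y = (4.76 + 3.1×2)×2 = 21.92 m²; P = b + 2y√(1+z²) = 4.76 + 2×2×3.257 = 17.79 m.
Hydraulic radius R = A/P = 21.92/17.79 = 1.232 m.
Rearranging Manning's equation: n = (1/Q) A R^(2/3) S^(1/2) = (1/71.5) × 21.92 × 1.232^(2/3) × √0.0039 = 0.022.

n = 0.022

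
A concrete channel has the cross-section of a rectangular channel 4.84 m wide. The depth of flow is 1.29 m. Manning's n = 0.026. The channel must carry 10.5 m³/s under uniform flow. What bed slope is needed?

S = 0.00241

Flow area A = b·y = 4.84 × 1.29 = 6.244 m². Wetted perimeter P = b + 2y = 4.84 + 2×1.29 = 7.42 m.
Hydraulic radius R = A/P = 6.244/7.42 = 0.8415 m.
From Manning's equation, S = [nQ / (1 A R^(2/3))]² = [0.026 × 10.5 / (1 × 6.244 × 0.8415^(2/3))]² = 0.00241.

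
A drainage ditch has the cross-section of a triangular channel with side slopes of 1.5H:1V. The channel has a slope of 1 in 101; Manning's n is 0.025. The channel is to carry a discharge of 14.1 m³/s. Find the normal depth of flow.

Manning's equation rearranged: A R^(2/3) = nQ / (1·√S) = 0.025 × 14.1 / (√0.009901) = 3.543.
Try y = 2.05 m: A R^(2/3) = 5.669 — over.
Try y = 1.38 m: A R^(2/3) = 1.973 — short.
Try y = 1.72 m: A R^(2/3) = 3.55 — close enough.

y_n = 1.72 m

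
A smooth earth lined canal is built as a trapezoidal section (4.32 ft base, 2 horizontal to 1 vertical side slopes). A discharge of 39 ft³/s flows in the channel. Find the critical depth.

y_c = 1.14 ft

At critical depth, Q² T / (g A³) = 1, i.e. A³/T = Q²/g = 39²/32.2 = 47.24.
At y = 0.905 ft: A³/T = 21.5 — too small.
At y = 1.14 ft: A³/T = 47.97 — close enough.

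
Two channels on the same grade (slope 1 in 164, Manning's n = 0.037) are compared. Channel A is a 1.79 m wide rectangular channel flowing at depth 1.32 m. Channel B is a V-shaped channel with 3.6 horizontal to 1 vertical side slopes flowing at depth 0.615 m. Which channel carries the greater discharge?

channel A

Channel A: Flow area A = b·y = 1.79 × 1.32 = 2.363 m². Wetted perimeter P = b + 2y = 1.79 + 2×1.32 = 4.43 m. Hydraulic radius R = A/P = 2.363/4.43 = 0.5334 m. Q_A = (1/0.037)·2.363·0.5334^(2/3)·√0.006098 = 3.28 m³/s.
Channel B: For a triangular section with side slope z = 3.6: A = zy² = 3.6×0.615² = 1.362 m²; P = 2y√(1+z²) = 2×0.615×3.736 = 4.596 m. Hydraulic radius R = A/P = 1.362/4.596 = 0.2963 m. Q_B = (1/0.037)·1.362·0.2963^(2/3)·√0.006098 = 1.277 m³/s.
Q_A = 3.28 m³/s vs Q_B = 1.277 m³/s, so channel A carries more.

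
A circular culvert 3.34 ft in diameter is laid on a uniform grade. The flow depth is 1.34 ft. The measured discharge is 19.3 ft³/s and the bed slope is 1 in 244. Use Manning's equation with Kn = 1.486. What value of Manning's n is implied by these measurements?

For a circular section of diameter D = 3.34 ft at depth y = 1.34 ft, the central angle is θ = 2 arccos(1 − 2y/D) = 2.744 rad. Then A = (D²/8)(θ − sin θ) = 3.286 ft² and P = Dθ/2 = 4.582 ft.
Hydraulic radius R = A/P = 3.286/4.582 = 0.7171 ft.
Rearranging Manning's equation: n = (1.486/Q) A R^(2/3) S^(1/2) = (1.486/19.3) × 3.286 × 0.7171^(2/3) × √0.004098 = 0.013.

n = 0.013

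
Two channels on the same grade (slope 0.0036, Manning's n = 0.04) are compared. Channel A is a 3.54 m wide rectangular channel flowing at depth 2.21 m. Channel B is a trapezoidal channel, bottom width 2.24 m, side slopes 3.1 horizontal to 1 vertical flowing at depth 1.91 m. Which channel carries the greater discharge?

Channel A: Flow area A = b·y = 3.54 × 2.21 = 7.823 m². Wetted perimeter P = b + 2y = 3.54 + 2×2.21 = 7.96 m. Hydraulic radius R = A/P = 7.823/7.96 = 0.9828 m. Q_A = (1/0.04)·7.823·0.9828^(2/3)·√0.0036 = 11.6 m³/s.
Channel B: With bottom width b = 2.24 m and side slope z = 3.1: A = (b + zy)y = (2.24 + 3.1×1.91)×1.91 = 15.59 m²; P = b + 2y√(1+z²) = 2.24 + 2×1.91×3.257 = 14.68 m. Hydraulic radius R = A/P = 15.59/14.68 = 1.062 m. Q_B = (1/0.04)·15.59·1.062^(2/3)·√0.0036 = 24.33 m³/s.
Q_A = 11.6 m³/s vs Q_B = 24.33 m³/s, so channel B carries more.

channel B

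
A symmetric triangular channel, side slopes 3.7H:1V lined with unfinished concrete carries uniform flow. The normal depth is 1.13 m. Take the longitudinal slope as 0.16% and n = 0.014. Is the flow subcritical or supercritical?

For a triangular section with side slope z = 3.7: A = zy² = 3.7×1.13² = 4.725 m²; P = 2y√(1+z²) = 2×1.13×3.833 = 8.662 m.
Hydraulic radius R = A/P = 4.725/8.662 = 0.5454 m.
V = (1/n) R^(2/3) √S = (1/0.014) × 0.5454^(2/3) × √0.0016 = 1.907 m/s. Hydraulic depth D_h = A/T = 4.725/8.362 = 0.565 m.
Froude number Fr = V/√(g·D_h) = 1.907/√(9.81×0.565) = 0.81, which is less than 1, so the flow is subcritical.

subcritical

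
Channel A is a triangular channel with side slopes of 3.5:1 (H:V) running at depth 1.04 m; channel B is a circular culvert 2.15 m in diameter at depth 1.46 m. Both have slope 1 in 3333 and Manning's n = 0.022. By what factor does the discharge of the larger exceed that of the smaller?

1.24

Channel A: For a triangular section with side slope z = 3.5: A = zy² = 3.5×1.04² = 3.786 m²; P = 2y√(1+z²) = 2×1.04×3.64 = 7.571 m. Hydraulic radius R = A/P = 3.786/7.571 = 0.5 m. Q_A = (1/0.022)·3.786·0.5^(2/3)·√0.0003 = 1.878 m³/s.
Channel B: For a circular section of diameter D = 2.15 m at depth y = 1.46 m, the central angle is θ = 2 arccos(1 − 2y/D) = 3.874 rad. Then A = (D²/8)(θ − sin θ) = 2.625 m² and P = Dθ/2 = 4.165 m. Hydraulic radius R = A/P = 2.625/4.165 = 0.6303 m. Q_B = (1/0.022)·2.625·0.6303^(2/3)·√0.0003 = 1.519 m³/s.
The larger discharge is 1.878 m³/s and the smaller is 1.519 m³/s; the ratio is 1.24.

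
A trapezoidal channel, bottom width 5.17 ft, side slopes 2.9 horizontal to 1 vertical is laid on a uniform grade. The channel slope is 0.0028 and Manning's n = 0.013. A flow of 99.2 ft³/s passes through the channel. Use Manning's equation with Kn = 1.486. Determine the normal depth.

Manning's equation rearranged: A R^(2/3) = nQ / (1.486·√S) = 0.013 × 99.2 / (1.486 × √0.0028) = 16.4.
Trying y = 2.01 ft: A R^(2/3) = 25.83 — high.
Trying y = 1.2 ft: A R^(2/3) = 9.155 — low.
Trying y = 1.61 ft: A R^(2/3) = 16.39 — ≈ 16.4.

y_n = 1.61 ft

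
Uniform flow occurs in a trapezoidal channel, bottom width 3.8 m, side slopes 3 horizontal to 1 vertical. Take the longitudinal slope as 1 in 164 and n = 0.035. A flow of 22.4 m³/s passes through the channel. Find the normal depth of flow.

Manning's equation rearranged: A R^(2/3) = nQ / (1·√S) = 0.035 × 22.4 / (√0.006098) = 10.04.
Trying y = 1.1 m: A R^(2/3) = 6.309 — too small.
Trying y = 1.65 m: A R^(2/3) = 14.57 — too large.
Trying y = 1.38 m: A R^(2/3) = 10.02 — close enough.

y_n = 1.38 m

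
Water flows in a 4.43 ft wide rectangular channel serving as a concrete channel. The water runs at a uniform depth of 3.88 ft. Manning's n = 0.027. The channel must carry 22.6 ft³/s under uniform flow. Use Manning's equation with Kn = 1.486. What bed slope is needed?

Flow area A = b·y = 4.43 × 3.88 = 17.19 ft². Wetted perimeter P = b + 2y = 4.43 + 2×3.88 = 12.19 ft.
Hydraulic radius R = A/P = 17.19/12.19 = 1.41 ft.
From Manning's equation, S = [nQ / (1.486 A R^(2/3))]² = [0.027 × 22.6 / (1.486 × 17.19 × 1.41^(2/3))]² = 0.000361.

S = 0.000361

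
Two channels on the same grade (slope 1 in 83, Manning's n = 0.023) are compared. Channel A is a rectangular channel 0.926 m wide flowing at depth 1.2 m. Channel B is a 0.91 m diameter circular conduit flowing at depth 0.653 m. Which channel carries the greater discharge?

channel A

Channel A: Flow area A = b·y = 0.926 × 1.2 = 1.111 m². Wetted perimeter P = b + 2y = 0.926 + 2×1.2 = 3.326 m. Hydraulic radius R = A/P = 1.111/3.326 = 0.3341 m. Q_A = (1/0.023)·1.111·0.3341^(2/3)·√0.01205 = 2.553 m³/s.
Channel B: For a circular section of diameter D = 0.91 m at depth y = 0.653 m, the central angle is θ = 2 arccos(1 − 2y/D) = 4.042 rad. Then A = (D²/8)(θ − sin θ) = 0.4995 m² and P = Dθ/2 = 1.839 m. Hydraulic radius R = A/P = 0.4995/1.839 = 0.2716 m. Q_B = (1/0.023)·0.4995·0.2716^(2/3)·√0.01205 = 0.9998 m³/s.
Q_A = 2.553 m³/s vs Q_B = 0.9998 m³/s, so channel A carries more.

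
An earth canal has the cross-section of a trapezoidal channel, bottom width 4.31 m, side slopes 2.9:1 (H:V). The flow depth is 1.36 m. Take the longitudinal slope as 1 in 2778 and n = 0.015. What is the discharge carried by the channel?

With bottom width b = 4.31 m and side slope z = 2.9: A = (b + zy)y = (4.31 + 2.9×1.36)×1.36 = 11.23 m²; P = b + 2y√(1+z²) = 4.31 + 2×1.36×3.068 = 12.65 m.
Hydraulic radius R = A/P = 11.23/12.65 = 0.8871 m.
Manning's equation: Q = (1/n) A R^(2/3) S^(1/2) = (1/0.015) × 11.23 × 0.8871^(2/3) × 0.00036^(1/2) = 13.1 m³/s.

Q = 13.1 m³/s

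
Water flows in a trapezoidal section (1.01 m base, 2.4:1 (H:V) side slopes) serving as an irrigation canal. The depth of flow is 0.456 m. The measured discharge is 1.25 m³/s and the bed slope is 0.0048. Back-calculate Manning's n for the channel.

With bottom width b = 1.01 m and side slope z = 2.4: A = (b + zy)y = (1.01 + 2.4×0.456)×0.456 = 0.9596 m²; P = b + 2y√(1+z²) = 1.01 + 2×0.456×2.6 = 3.381 m.
Hydraulic radius R = A/P = 0.9596/3.381 = 0.2838 m.
Rearranging Manning's equation: n = (1/Q) A R^(2/3) S^(1/2) = (1/1.25) × 0.9596 × 0.2838^(2/3) × √0.0048 = 0.023.

n = 0.023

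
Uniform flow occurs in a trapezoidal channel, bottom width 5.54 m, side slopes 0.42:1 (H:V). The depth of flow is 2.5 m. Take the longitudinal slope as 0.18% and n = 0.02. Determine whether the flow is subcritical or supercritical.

subcritical

With bottom width b = 5.54 m and side slope z = 0.42: A = (b + zy)y = (5.54 + 0.42×2.5)×2.5 = 16.48 m²; P = b + 2y√(1+z²) = 5.54 + 2×2.5×1.085 = 10.96 m.
Hydraulic radius R = A/P = 16.48/10.96 = 1.503 m.
V = (1/n) R^(2/3) √S = (1/0.02) × 1.503^(2/3) × √0.0018 = 2.783 m/s. Hydraulic depth D_h = A/T = 16.48/7.64 = 2.156 m.
Froude number Fr = V/√(g·D_h) = 2.783/√(9.81×2.156) = 0.605, which is less than 1, so the flow is subcritical.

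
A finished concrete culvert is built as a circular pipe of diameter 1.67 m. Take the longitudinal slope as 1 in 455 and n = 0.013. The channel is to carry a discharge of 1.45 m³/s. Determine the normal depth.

y_n = 0.659 m

Manning's equation rearranged: A R^(2/3) = nQ / (1·√S) = 0.013 × 1.45 / (√0.002198) = 0.4021.
At y = 0.727 m: A R^(2/3) = 0.4805 — too large.
At y = 0.475 m: A R^(2/3) = 0.216 — too small.
At y = 0.659 m: A R^(2/3) = 0.4022 — close enough.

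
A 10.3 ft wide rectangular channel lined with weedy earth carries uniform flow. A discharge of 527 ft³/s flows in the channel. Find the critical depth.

For a rectangular channel, critical depth y_c = (q²/g)^(1/3) where q = Q/b = 527/10.3 = 51.17 ft²/s.
So y_c = (51.17²/32.2)^(1/3) = 4.33 ft.

y_c = 4.33 ft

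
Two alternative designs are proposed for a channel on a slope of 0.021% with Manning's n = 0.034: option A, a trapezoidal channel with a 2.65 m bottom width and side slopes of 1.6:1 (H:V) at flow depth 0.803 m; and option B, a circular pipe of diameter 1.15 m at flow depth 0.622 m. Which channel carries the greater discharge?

Channel A: With bottom width b = 2.65 m and side slope z = 1.6: A = (b + zy)y = (2.65 + 1.6×0.803)×0.803 = 3.16 m²; P = b + 2y√(1+z²) = 2.65 + 2×0.803×1.887 = 5.68 m. Hydraulic radius R = A/P = 3.16/5.68 = 0.5563 m. Q_A = (1/0.034)·3.16·0.5563^(2/3)·√0.00021 = 0.9109 m³/s.
Channel B: For a circular section of diameter D = 1.15 m at depth y = 0.622 m, the central angle is θ = 2 arccos(1 − 2y/D) = 3.305 rad. Then A = (D²/8)(θ − sin θ) = 0.5733 m² and P = Dθ/2 = 1.901 m. Hydraulic radius R = A/P = 0.5733/1.901 = 0.3017 m. Q_B = (1/0.034)·0.5733·0.3017^(2/3)·√0.00021 = 0.1099 m³/s.
Q_A = 0.9109 m³/s vs Q_B = 0.1099 m³/s, so channel A carries more.

channel A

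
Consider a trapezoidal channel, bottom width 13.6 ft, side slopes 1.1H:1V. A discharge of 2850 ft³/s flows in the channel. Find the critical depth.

At critical depth, Q² T / (g A³) = 1, i.e. A³/T = Q²/g = 2850²/32.2 = 252300.
At y = 9.51 ft: A³/T = 347000 — too large.
At y = 7.23 ft: A³/T = 128200 — too small.
At y = 8.72 ft: A³/T = 252300 — ≈ 252300.

y_c = 8.72 ft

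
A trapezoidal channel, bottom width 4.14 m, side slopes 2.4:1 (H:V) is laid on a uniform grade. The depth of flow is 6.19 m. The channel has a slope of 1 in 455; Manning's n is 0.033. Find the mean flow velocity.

With bottom width b = 4.14 m and side slope z = 2.4: A = (b + zy)y = (4.14 + 2.4×6.19)×6.19 = 117.6 m²; P = b + 2y√(1+z²) = 4.14 + 2×6.19×2.6 = 36.33 m.
Hydraulic radius R = A/P = 117.6/36.33 = 3.237 m.
From Manning's equation, V = (1/n) R^(2/3) S^(1/2) = (1/0.033) × 3.237^(2/3) × 0.002198^(1/2) = 3.11 m/s.

V = 3.11 m/s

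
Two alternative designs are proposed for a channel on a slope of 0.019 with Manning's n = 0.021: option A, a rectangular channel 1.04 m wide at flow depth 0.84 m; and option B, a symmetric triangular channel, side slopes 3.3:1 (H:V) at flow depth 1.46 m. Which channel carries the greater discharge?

Channel A: Flow area A = b·y = 1.04 × 0.84 = 0.8736 m². Wetted perimeter P = b + 2y = 1.04 + 2×0.84 = 2.72 m. Hydraulic radius R = A/P = 0.8736/2.72 = 0.3212 m. Q_A = (1/0.021)·0.8736·0.3212^(2/3)·√0.019 = 2.689 m³/s.
Channel B: For a triangular section with side slope z = 3.3: A = zy² = 3.3×1.46² = 7.034 m²; P = 2y√(1+z²) = 2×1.46×3.448 = 10.07 m. Hydraulic radius R = A/P = 7.034/10.07 = 0.6986 m. Q_B = (1/0.021)·7.034·0.6986^(2/3)·√0.019 = 36.35 m³/s.
Q_A = 2.689 m³/s vs Q_B = 36.35 m³/s, so channel B carries more.

channel B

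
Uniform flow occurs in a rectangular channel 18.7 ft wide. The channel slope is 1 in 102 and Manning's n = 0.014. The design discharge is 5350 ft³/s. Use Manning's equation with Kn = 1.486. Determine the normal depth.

y_n = 9.64 ft

Manning's equation rearranged: A R^(2/3) = nQ / (1.486·√S) = 0.014 × 5350 / (1.486 × √0.009804) = 509.1.
Trying y = 10.5 ft: A R^(2/3) = 570 — over.
Trying y = 7.75 ft: A R^(2/3) = 379.5 — short.
Trying y = 9.64 ft: A R^(2/3) = 509.1 — ≈ 509.1.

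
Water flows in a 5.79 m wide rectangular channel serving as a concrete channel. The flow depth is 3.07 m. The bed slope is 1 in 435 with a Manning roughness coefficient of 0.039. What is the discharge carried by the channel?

Q = 28.5 m³/s

Flow area A = b·y = 5.79 × 3.07 = 17.78 m². Wetted perimeter P = b + 2y = 5.79 + 2×3.07 = 11.93 m.
Hydraulic radius R = A/P = 17.78/11.93 = 1.49 m.
Manning's equation: Q = (1/n) A R^(2/3) S^(1/2) = (1/0.039) × 17.78 × 1.49^(2/3) × 0.002299^(1/2) = 28.5 m³/s.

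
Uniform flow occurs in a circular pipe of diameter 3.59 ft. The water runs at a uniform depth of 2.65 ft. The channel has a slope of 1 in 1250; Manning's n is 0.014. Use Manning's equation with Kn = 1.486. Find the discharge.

For a circular section of diameter D = 3.59 ft at depth y = 2.65 ft, the central angle is θ = 2 arccos(1 − 2y/D) = 4.135 rad. Then A = (D²/8)(θ − sin θ) = 8.01 ft² and P = Dθ/2 = 7.421 ft.
Hydraulic radius R = A/P = 8.01/7.421 = 1.079 ft.
Manning's equation: Q = (1.486/n) A R^(2/3) S^(1/2) = (1.486/0.014) × 8.01 × 1.079^(2/3) × 0.0008^(1/2) = 25.3 ft³/s.

Q = 25.3 ft³/s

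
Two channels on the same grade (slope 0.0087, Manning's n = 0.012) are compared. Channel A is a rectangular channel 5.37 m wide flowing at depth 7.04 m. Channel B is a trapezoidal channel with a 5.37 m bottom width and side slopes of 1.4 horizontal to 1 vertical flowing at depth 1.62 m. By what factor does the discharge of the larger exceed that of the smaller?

Channel A: Flow area A = b·y = 5.37 × 7.04 = 37.8 m². Wetted perimeter P = b + 2y = 5.37 + 2×7.04 = 19.45 m. Hydraulic radius R = A/P = 37.8/19.45 = 1.944 m. Q_A = (1/0.012)·37.8·1.944^(2/3)·√0.0087 = 457.7 m³/s.
Channel B: With bottom width b = 5.37 m and side slope z = 1.4: A = (b + zy)y = (5.37 + 1.4×1.62)×1.62 = 12.37 m²; P = b + 2y√(1+z²) = 5.37 + 2×1.62×1.72 = 10.94 m. Hydraulic radius R = A/P = 12.37/10.94 = 1.131 m. Q_B = (1/0.012)·12.37·1.131^(2/3)·√0.0087 = 104.4 m³/s.
The larger discharge is 457.7 m³/s and the smaller is 104.4 m³/s; the ratio is 4.38.

4.38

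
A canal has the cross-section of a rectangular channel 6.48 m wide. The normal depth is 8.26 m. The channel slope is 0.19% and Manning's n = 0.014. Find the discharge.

Flow area A = b·y = 6.48 × 8.26 = 53.52 m². Wetted perimeter P = b + 2y = 6.48 + 2×8.26 = 23 m.
Hydraulic radius R = A/P = 53.52/23 = 2.327 m.
Manning's equation: Q = (1/n) A R^(2/3) S^(1/2) = (1/0.014) × 53.52 × 2.327^(2/3) × 0.0019^(1/2) = 293 m³/s.

Q = 293 m³/s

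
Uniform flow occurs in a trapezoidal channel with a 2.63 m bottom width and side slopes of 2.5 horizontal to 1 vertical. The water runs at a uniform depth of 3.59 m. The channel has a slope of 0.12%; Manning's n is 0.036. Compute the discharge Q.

With bottom width b = 2.63 m and side slope z = 2.5: A = (b + zy)y = (2.63 + 2.5×3.59)×3.59 = 41.66 m²; P = b + 2y√(1+z²) = 2.63 + 2×3.59×2.693 = 21.96 m.
Hydraulic radius R = A/P = 41.66/21.96 = 1.897 m.
Manning's equation: Q = (1/n) A R^(2/3) S^(1/2) = (1/0.036) × 41.66 × 1.897^(2/3) × 0.0012^(1/2) = 61.4 m³/s.

Q = 61.4 m³/s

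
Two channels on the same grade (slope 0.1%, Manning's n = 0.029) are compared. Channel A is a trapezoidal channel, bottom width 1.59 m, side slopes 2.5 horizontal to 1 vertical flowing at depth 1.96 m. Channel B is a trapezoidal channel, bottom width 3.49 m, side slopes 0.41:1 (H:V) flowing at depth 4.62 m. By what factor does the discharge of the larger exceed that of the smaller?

2.85

Channel A: With bottom width b = 1.59 m and side slope z = 2.5: A = (b + zy)y = (1.59 + 2.5×1.96)×1.96 = 12.72 m²; P = b + 2y√(1+z²) = 1.59 + 2×1.96×2.693 = 12.14 m. Hydraulic radius R = A/P = 12.72/12.14 = 1.047 m. Q_A = (1/0.029)·12.72·1.047^(2/3)·√0.001 = 14.31 m³/s.
Channel B: With bottom width b = 3.49 m and side slope z = 0.41: A = (b + zy)y = (3.49 + 0.41×4.62)×4.62 = 24.88 m²; P = b + 2y√(1+z²) = 3.49 + 2×4.62×1.081 = 13.48 m. Hydraulic radius R = A/P = 24.88/13.48 = 1.846 m. Q_B = (1/0.029)·24.88·1.846^(2/3)·√0.001 = 40.82 m³/s.
The larger discharge is 40.82 m³/s and the smaller is 14.31 m³/s; the ratio is 2.85.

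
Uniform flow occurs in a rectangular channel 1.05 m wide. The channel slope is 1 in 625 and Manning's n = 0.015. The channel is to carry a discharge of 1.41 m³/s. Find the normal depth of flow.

y_n = 1.02 m

Manning's equation rearranged: A R^(2/3) = nQ / (1·√S) = 0.015 × 1.41 / (√0.0016) = 0.5287.
Try y = 0.717 m: A R^(2/3) = 0.3397 — too small.
Try y = 1.02 m: A R^(2/3) = 0.5285 — matches.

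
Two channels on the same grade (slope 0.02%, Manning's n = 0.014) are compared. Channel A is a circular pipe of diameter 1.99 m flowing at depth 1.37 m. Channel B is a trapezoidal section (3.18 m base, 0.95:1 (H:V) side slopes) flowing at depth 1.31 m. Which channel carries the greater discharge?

Channel A: For a circular section of diameter D = 1.99 m at depth y = 1.37 m, the central angle is θ = 2 arccos(1 − 2y/D) = 3.914 rad. Then A = (D²/8)(θ − sin θ) = 2.283 m² and P = Dθ/2 = 3.895 m. Hydraulic radius R = A/P = 2.283/3.895 = 0.5862 m. Q_A = (1/0.014)·2.283·0.5862^(2/3)·√0.0002 = 1.616 m³/s.
Channel B: With bottom width b = 3.18 m and side slope z = 0.95: A = (b + zy)y = (3.18 + 0.95×1.31)×1.31 = 5.796 m²; P = b + 2y√(1+z²) = 3.18 + 2×1.31×1.379 = 6.794 m. Hydraulic radius R = A/P = 5.796/6.794 = 0.8531 m. Q_B = (1/0.014)·5.796·0.8531^(2/3)·√0.0002 = 5.267 m³/s.
Q_A = 1.616 m³/s vs Q_B = 5.267 m³/s, so channel B carries more.

channel B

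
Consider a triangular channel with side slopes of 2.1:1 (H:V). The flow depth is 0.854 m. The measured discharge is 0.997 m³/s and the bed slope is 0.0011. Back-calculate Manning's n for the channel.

n = 0.027

For a triangular section with side slope z = 2.1: A = zy² = 2.1×0.854² = 1.532 m²; P = 2y√(1+z²) = 2×0.854×2.326 = 3.973 m.
Hydraulic radius R = A/P = 1.532/3.973 = 0.3855 m.
Rearranging Manning's equation: n = (1/Q) A R^(2/3) S^(1/2) = (1/0.997) × 1.532 × 0.3855^(2/3) × √0.0011 = 0.027.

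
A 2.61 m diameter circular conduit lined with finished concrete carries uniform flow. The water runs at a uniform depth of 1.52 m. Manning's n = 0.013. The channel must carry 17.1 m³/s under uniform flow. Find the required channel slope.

For a circular section of diameter D = 2.61 m at depth y = 1.52 m, the central angle is θ = 2 arccos(1 − 2y/D) = 3.473 rad. Then A = (D²/8)(θ − sin θ) = 3.234 m² and P = Dθ/2 = 4.532 m.
Hydraulic radius R = A/P = 3.234/4.532 = 0.7136 m.
From Manning's equation, S = [nQ / (1 A R^(2/3))]² = [0.013 × 17.1 / (1 × 3.234 × 0.7136^(2/3))]² = 0.00741.

S = 0.00741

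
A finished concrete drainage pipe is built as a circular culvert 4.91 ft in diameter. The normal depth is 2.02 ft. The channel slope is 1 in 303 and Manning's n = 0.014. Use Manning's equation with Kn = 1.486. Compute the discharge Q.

Q = 46.9 ft³/s

For a circular section of diameter D = 4.91 ft at depth y = 2.02 ft, the central angle is θ = 2 arccos(1 − 2y/D) = 2.785 rad. Then A = (D²/8)(θ − sin θ) = 7.343 ft² and P = Dθ/2 = 6.838 ft.
Hydraulic radius R = A/P = 7.343/6.838 = 1.074 ft.
Manning's equation: Q = (1.486/n) A R^(2/3) S^(1/2) = (1.486/0.014) × 7.343 × 1.074^(2/3) × 0.0033^(1/2) = 46.9 ft³/s.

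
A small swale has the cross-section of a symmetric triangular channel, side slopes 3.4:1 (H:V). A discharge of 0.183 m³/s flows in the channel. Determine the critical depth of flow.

y_c = 0.226 m

At critical depth, Q² T / (g A³) = 1, i.e. A³/T = Q²/g = 0.183²/9.81 = 0.003414.
At y = 0.164 m: A³/T = 0.0006857 — low.
At y = 0.262 m: A³/T = 0.007136 — high.
At y = 0.226 m: A³/T = 0.003408 — ≈ 0.003414.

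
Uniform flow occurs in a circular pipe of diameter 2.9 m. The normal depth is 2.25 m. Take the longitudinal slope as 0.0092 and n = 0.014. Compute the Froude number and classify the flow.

supercritical

For a circular section of diameter D = 2.9 m at depth y = 2.25 m, the central angle is θ = 2 arccos(1 − 2y/D) = 4.31 rad. Then A = (D²/8)(θ − sin θ) = 5.499 m² and P = Dθ/2 = 6.25 m.
Hydraulic radius R = A/P = 5.499/6.25 = 0.8798 m.
V = (1/n) R^(2/3) √S = (1/0.014) × 0.8798^(2/3) × √0.0092 = 6.291 m/s. Hydraulic depth D_h = A/T = 5.499/2.419 = 2.273 m.
Froude number Fr = V/√(g·D_h) = 6.291/√(9.81×2.273) = 1.33, which is greater than 1, so the flow is supercritical.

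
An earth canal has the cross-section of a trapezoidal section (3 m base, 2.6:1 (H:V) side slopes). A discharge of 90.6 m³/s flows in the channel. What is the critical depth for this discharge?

At critical depth, Q² T / (g A³) = 1, i.e. A³/T = Q²/g = 90.6²/9.81 = 836.7.
Try y = 2.79 m: A³/T = 1337 — too large.
Try y = 1.89 m: A³/T = 260.9 — too small.
Try y = 2.5 m: A³/T = 837.3 — ≈ 836.7.

y_c = 2.5 m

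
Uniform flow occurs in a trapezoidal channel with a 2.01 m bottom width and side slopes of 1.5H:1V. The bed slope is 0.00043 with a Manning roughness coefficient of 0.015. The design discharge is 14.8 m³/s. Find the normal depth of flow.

y_n = 2.01 m

Manning's equation rearranged: A R^(2/3) = nQ / (1·√S) = 0.015 × 14.8 / (√0.00043) = 10.71.
At y = 2.3 m: A R^(2/3) = 14.33 — too large.
At y = 1.38 m: A R^(2/3) = 4.876 — too small.
At y = 2.01 m: A R^(2/3) = 10.7 — ≈ 10.71.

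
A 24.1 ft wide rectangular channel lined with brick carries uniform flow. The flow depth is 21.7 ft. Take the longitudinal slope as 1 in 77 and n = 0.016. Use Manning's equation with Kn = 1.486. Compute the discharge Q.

Q = 21700 ft³/s

Flow area A = b·y = 24.1 × 21.7 = 523 ft². Wetted perimeter P = b + 2y = 24.1 + 2×21.7 = 67.5 ft.
Hydraulic radius R = A/P = 523/67.5 = 7.748 ft.
Manning's equation: Q = (1.486/n) A R^(2/3) S^(1/2) = (1.486/0.016) × 523 × 7.748^(2/3) × 0.01299^(1/2) = 21700 ft³/s.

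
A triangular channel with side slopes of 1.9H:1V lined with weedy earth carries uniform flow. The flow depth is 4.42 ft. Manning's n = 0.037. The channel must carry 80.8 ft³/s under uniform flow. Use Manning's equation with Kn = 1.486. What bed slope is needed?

For a triangular section with side slope z = 1.9: A = zy² = 1.9×4.42² = 37.12 ft²; P = 2y√(1+z²) = 2×4.42×2.147 = 18.98 ft.
Hydraulic radius R = A/P = 37.12/18.98 = 1.956 ft.
From Manning's equation, S = [nQ / (1.486 A R^(2/3))]² = [0.037 × 80.8 / (1.486 × 37.12 × 1.956^(2/3))]² = 0.0012.

S = 0.0012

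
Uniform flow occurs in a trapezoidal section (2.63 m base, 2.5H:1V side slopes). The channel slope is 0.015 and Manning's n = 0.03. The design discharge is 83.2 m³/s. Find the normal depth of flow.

Manning's equation rearranged: A R^(2/3) = nQ / (1·√S) = 0.03 × 83.2 / (√0.015) = 20.38.
Trying y = 2.53 m: A R^(2/3) = 28.27 — too large.
Trying y = 1.92 m: A R^(2/3) = 15.2 — too small.
Trying y = 2.19 m: A R^(2/3) = 20.38 — ≈ 20.38.

y_n = 2.19 m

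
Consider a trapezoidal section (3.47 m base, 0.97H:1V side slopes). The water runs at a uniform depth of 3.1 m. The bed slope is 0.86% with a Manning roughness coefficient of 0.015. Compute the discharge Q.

Q = 174 m³/s

With bottom width b = 3.47 m and side slope z = 0.97: A = (b + zy)y = (3.47 + 0.97×3.1)×3.1 = 20.08 m²; P = b + 2y√(1+z²) = 3.47 + 2×3.1×1.393 = 12.11 m.
Hydraulic radius R = A/P = 20.08/12.11 = 1.658 m.
Manning's equation: Q = (1/n) A R^(2/3) S^(1/2) = (1/0.015) × 20.08 × 1.658^(2/3) × 0.0086^(1/2) = 174 m³/s.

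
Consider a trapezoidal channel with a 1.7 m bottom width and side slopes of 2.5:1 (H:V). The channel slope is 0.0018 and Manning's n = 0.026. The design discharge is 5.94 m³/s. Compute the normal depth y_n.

y_n = 1.1 m

Manning's equation rearranged: A R^(2/3) = nQ / (1·√S) = 0.026 × 5.94 / (√0.0018) = 3.64.
Trying y = 0.952 m: A R^(2/3) = 2.667 — short.
Trying y = 1.24 m: A R^(2/3) = 4.739 — over.
Trying y = 1.1 m: A R^(2/3) = 3.643 — ≈ 3.64.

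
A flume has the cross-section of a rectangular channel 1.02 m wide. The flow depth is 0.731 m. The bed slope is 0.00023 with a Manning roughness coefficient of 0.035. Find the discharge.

Flow area A = b·y = 1.02 × 0.731 = 0.7456 m². Wetted perimeter P = b + 2y = 1.02 + 2×0.731 = 2.482 m.
Hydraulic radius R = A/P = 0.7456/2.482 = 0.3004 m.
Manning's equation: Q = (1/n) A R^(2/3) S^(1/2) = (1/0.035) × 0.7456 × 0.3004^(2/3) × 0.00023^(1/2) = 0.145 m³/s.

Q = 0.145 m³/s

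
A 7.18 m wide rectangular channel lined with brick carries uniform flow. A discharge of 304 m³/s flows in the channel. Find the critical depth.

For a rectangular channel, critical depth y_c = (q²/g)^(1/3) where q = Q/b = 304/7.18 = 42.34 m²/s.
So y_c = (42.34²/9.81)^(1/3) = 5.67 m.

y_c = 5.67 m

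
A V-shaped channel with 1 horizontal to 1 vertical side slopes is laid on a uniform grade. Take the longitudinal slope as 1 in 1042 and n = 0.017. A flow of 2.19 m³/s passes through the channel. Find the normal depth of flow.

Manning's equation rearranged: A R^(2/3) = nQ / (1·√S) = 0.017 × 2.19 / (√0.0009597) = 1.202.
Try y = 1.54 m: A R^(2/3) = 1.581 — over.
Try y = 1.11 m: A R^(2/3) = 0.6604 — short.
Try y = 1.39 m: A R^(2/3) = 1.203 — close enough.

y_n = 1.39 m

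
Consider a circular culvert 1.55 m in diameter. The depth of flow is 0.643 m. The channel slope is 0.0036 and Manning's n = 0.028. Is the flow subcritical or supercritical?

For a circular section of diameter D = 1.55 m at depth y = 0.643 m, the central angle is θ = 2 arccos(1 − 2y/D) = 2.799 rad. Then A = (D²/8)(θ − sin θ) = 0.7399 m² and P = Dθ/2 = 2.169 m.
Hydraulic radius R = A/P = 0.7399/2.169 = 0.341 m.
V = (1/n) R^(2/3) √S = (1/0.028) × 0.341^(2/3) × √0.0036 = 1.046 m/s. Hydraulic depth D_h = A/T = 0.7399/1.527 = 0.4844 m.
Froude number Fr = V/√(g·D_h) = 1.046/√(9.81×0.4844) = 0.48, which is less than 1, so the flow is subcritical.

subcritical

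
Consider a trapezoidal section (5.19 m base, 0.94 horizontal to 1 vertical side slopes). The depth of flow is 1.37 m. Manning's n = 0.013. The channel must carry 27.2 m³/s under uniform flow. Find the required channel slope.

With bottom width b = 5.19 m and side slope z = 0.94: A = (b + zy)y = (5.19 + 0.94×1.37)×1.37 = 8.875 m²; P = b + 2y√(1+z²) = 5.19 + 2×1.37×1.372 = 8.95 m.
Hydraulic radius R = A/P = 8.875/8.95 = 0.9915 m.
From Manning's equation, S = [nQ / (1 A R^(2/3))]² = [0.013 × 27.2 / (1 × 8.875 × 0.9915^(2/3))]² = 0.00161.

S = 0.00161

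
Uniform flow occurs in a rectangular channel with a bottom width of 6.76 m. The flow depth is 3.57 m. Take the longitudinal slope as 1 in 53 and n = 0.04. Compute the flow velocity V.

V = 4.96 m/s

Flow area A = b·y = 6.76 × 3.57 = 24.13 m². Wetted perimeter P = b + 2y = 6.76 + 2×3.57 = 13.9 m.
Hydraulic radius R = A/P = 24.13/13.9 = 1.736 m.
From Manning's equation, V = (1/n) R^(2/3) S^(1/2) = (1/0.04) × 1.736^(2/3) × 0.01887^(1/2) = 4.96 m/s.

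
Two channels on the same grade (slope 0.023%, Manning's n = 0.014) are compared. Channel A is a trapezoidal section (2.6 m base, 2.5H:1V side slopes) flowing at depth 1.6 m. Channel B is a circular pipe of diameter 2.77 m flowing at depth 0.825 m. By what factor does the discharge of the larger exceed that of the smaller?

Channel A: With bottom width b = 2.6 m and side slope z = 2.5: A = (b + zy)y = (2.6 + 2.5×1.6)×1.6 = 10.56 m²; P = b + 2y√(1+z²) = 2.6 + 2×1.6×2.693 = 11.22 m. Hydraulic radius R = A/P = 10.56/11.22 = 0.9415 m. Q_A = (1/0.014)·10.56·0.9415^(2/3)·√0.00023 = 10.99 m³/s.
Channel B: For a circular section of diameter D = 2.77 m at depth y = 0.825 m, the central angle is θ = 2 arccos(1 − 2y/D) = 2.309 rad. Then A = (D²/8)(θ − sin θ) = 1.505 m² and P = Dθ/2 = 3.198 m. Hydraulic radius R = A/P = 1.505/3.198 = 0.4707 m. Q_B = (1/0.014)·1.505·0.4707^(2/3)·√0.00023 = 0.9867 m³/s.
The larger discharge is 10.99 m³/s and the smaller is 0.9867 m³/s; the ratio is 11.1.

11.1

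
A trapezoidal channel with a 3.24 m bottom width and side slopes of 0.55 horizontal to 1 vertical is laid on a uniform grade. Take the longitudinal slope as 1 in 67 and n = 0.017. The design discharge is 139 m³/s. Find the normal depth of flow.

Manning's equation rearranged: A R^(2/3) = nQ / (1·√S) = 0.017 × 139 / (√0.01493) = 19.34.
At y = 2.42 m: A R^(2/3) = 12.92 — low.
At y = 3.72 m: A R^(2/3) = 27.75 — high.
At y = 3.05 m: A R^(2/3) = 19.39 — close enough.

y_n = 3.05 m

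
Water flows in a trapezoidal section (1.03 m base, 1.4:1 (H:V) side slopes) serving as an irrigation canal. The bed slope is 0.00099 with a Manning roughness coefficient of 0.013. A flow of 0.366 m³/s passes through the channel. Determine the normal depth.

y_n = 0.297 m

Manning's equation rearranged: A R^(2/3) = nQ / (1·√S) = 0.013 × 0.366 / (√0.00099) = 0.1512.
At y = 0.321 m: A R^(2/3) = 0.1744 — high.
At y = 0.211 m: A R^(2/3) = 0.08217 — low.
At y = 0.297 m: A R^(2/3) = 0.1514 — ≈ 0.1512.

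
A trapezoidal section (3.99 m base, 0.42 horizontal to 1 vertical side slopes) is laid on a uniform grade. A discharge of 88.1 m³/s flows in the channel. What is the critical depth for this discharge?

At critical depth, Q² T / (g A³) = 1, i.e. A³/T = Q²/g = 88.1²/9.81 = 791.2.
At y = 2.26 m: A³/T = 236.2 — short.
At y = 3.89 m: A³/T = 1443 — over.
At y = 3.26 m: A³/T = 792.6 — matches.

y_c = 3.26 m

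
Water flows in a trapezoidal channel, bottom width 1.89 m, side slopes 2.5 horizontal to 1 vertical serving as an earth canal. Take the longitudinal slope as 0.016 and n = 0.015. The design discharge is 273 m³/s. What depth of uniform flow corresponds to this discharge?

y_n = 2.81 m

Manning's equation rearranged: A R^(2/3) = nQ / (1·√S) = 0.015 × 273 / (√0.016) = 32.37.
Try y = 3.38 m: A R^(2/3) = 50.55 — too large.
Try y = 2.19 m: A R^(2/3) = 18 — too small.
Try y = 2.81 m: A R^(2/3) = 32.41 — ≈ 32.37.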